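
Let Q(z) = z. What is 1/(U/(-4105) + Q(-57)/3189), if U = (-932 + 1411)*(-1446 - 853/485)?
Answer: 2116353275/357487422276 ≈ 0.0059201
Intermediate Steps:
U = -336336077/485 (U = 479*(-1446 - 853*1/485) = 479*(-1446 - 853/485) = 479*(-702163/485) = -336336077/485 ≈ -6.9348e+5)
1/(U/(-4105) + Q(-57)/3189) = 1/(-336336077/485/(-4105) - 57/3189) = 1/(-336336077/485*(-1/4105) - 57*1/3189) = 1/(336336077/1990925 - 19/1063) = 1/(357487422276/2116353275) = 2116353275/357487422276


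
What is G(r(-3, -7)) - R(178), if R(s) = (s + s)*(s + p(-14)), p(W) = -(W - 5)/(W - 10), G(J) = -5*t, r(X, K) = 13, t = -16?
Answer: -378037/6 ≈ -63006.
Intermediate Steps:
G(J) = 80 (G(J) = -5*(-16) = 80)
p(W) = -(-5 + W)/(-10 + W)
R(s) = 2*s*(-19/24 + s) (R(s) = (s + s)*(s + (5 - 1*(-14))/(-10 - 14)) = (2*s)*(s + (5 + 14)/(-24)) = (2*s)*(s - 1/24*19) = (2*s)*(s - 19/24) = (2*s)*(-19/24 + s) = 2*s*(-19/24 + s))
G(r(-3, -7)) - R(178) = 80 - 178*(-19 + 24*178)/12 = 80 - 178*(-19 + 4272)/12 = 80 - 178*4253/12 = 80 - 1*378517/6 = 80 - 378517/6 = -378037/6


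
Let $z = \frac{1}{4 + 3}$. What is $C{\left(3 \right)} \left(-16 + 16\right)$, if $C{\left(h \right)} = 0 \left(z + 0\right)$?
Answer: $0$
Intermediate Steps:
$z = \frac{1}{7} \approx 0.14286$
$C{\left(h \right)} = 0$ ($C{\left(h \right)} = 0 \left(\frac{1}{7} + 0\right) = 0 \cdot \frac{1}{7} = 0$)
$C{\left(3 \right)} \left(-16 + 16\right) = 0 \left(-16 + 16\right) = 0 \cdot 0 = 0$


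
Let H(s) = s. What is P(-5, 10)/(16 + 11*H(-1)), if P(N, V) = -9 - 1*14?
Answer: -23/5 ≈ -4.6000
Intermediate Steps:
P(N, V) = -23 (P(N, V) = -9 - 14 = -23)
P(-5, 10)/(16 + 11*H(-1)) = -23/(16 + 11*(-1)) = -23/(16 - 11) = -23/5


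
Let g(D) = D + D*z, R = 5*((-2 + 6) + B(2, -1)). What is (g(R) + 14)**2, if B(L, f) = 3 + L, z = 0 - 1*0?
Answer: 3481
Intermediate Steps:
z = 0 (z = 0 + 0 = 0)
R = 45 (R = 5*((-2 + 6) + (3 + 2)) = 5*(4 + 5) = 5*9 = 45)
g(D) = D (g(D) = D + D*0 = D + 0 = D)
(g(R) + 14)**2 = (45 + 14)**2 = 59**2 = 3481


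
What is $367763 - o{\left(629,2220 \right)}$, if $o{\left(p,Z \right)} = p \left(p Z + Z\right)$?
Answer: $-879351637$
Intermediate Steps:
$o{\left(p,Z \right)} = p \left(Z + Z p\right)$ ($o{\left(p,Z \right)} = p \left(Z p + Z\right) = p \left(Z + Z p\right)$)
$367763 - o{\left(629,2220 \right)} = 367763 - 2220 \cdot 629 \left(1 + 629\right) = 367763 - 2220 \cdot 629 \cdot 630 = 367763 - 879719400 = -879351637$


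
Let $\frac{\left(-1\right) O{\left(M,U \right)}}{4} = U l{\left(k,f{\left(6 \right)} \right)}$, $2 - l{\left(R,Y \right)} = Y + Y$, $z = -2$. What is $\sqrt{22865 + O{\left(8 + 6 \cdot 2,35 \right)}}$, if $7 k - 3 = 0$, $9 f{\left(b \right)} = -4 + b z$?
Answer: $\frac{\sqrt{198785}}{3} \approx 148.62$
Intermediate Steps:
$f{\left(b \right)} = - \frac{4}{9} - \frac{2 b}{9}$ ($f{\left(b \right)} = \frac{-4 + b \left(-2\right)}{9} = \frac{-4 - 2 b}{9} = - \frac{4}{9} - \frac{2 b}{9}$)
$k = \frac{3}{7}$ ($k = \frac{3}{7} + \frac{1}{7} \cdot 0 = \frac{3}{7} + 0 = \frac{3}{7} \approx 0.42857$)
$l{\left(R,Y \right)} = 2 - 2 Y$ ($l{\left(R,Y \right)} = 2 - \left(Y + Y\right) = 2 - 2 Y$)
$O{\left(M,U \right)} = - \frac{200 U}{9}$ ($O{\left(M,U \right)} = - 4 U \left(2 - 2 \left(- \frac{4}{9} - \frac{4}{3}\right)\right) = - 4 U \left(2 - - \frac{32}{9}\right) = - 4 U \left(2 + \frac{32}{9}\right) = - 4 U \frac{50}{9} = - 4 \frac{50 U}{9} = - \frac{200 U}{9}$)
$\sqrt{22865 + O{\left(8 + 6 \cdot 2,35 \right)}} = \sqrt{22865 - \frac{7000}{9}} = \sqrt{\frac{198785}{9}} = \frac{\sqrt{198785}}{3}$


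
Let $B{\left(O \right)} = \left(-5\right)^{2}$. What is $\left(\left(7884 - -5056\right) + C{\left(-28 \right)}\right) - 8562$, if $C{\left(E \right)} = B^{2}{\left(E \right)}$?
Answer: $5003$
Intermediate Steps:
$B{\left(O \right)} = 25$
$C{\left(E \right)} = 625$ ($C{\left(E \right)} = 25^{2} = 625$)
$\left(\left(7884 - -5056\right) + C{\left(-28 \right)}\right) - 8562 = \left(\left(7884 - -5056\right) + 625\right) - 8562 = \left(\left(7884 + 5056\right) + 625\right) - 8562 = \left(12940 + 625\right) - 8562 = 13565 - 8562 = 5003$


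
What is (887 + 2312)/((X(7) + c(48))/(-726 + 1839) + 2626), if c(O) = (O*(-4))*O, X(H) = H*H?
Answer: 3560487/2913571 ≈ 1.2220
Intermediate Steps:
X(H) = H²
c(O) = -4*O² (c(O) = (-4*O)*O = -4*O²)
(887 + 2312)/((X(7) + c(48))/(-726 + 1839) + 2626) = (887 + 2312)/((7² - 4*48²)/(-726 + 1839) + 2626) = 3199/((49 - 4*2304)/1113 + 2626) = 3199/((49 - 9216)*(1/1113) + 2626) = 3199/(-9167*1/1113 + 2626) = 3199/(-9167/1113 + 2626) = 3199/(2913571/1113) = 3199*(1113/2913571) = 3560487/2913571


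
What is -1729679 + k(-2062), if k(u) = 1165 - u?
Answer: -1726452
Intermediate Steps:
-1729679 + k(-2062) = -1729679 + (1165 - 1*(-2062)) = -1729679 + (1165 + 2062) = -1729679 + 3227 = -1726452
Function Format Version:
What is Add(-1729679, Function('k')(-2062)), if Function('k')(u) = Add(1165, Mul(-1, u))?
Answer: -1726452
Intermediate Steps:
Add(-1729679, Function('k')(-2062)) = Add(-1729679, Add(1165, Mul(-1, -2062))) = Add(-1729679, Add(1165, 2062)) = Add(-1729679, 3227) = -1726452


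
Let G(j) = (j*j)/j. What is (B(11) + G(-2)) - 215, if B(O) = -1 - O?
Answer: -229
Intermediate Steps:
G(j) = j (G(j) = j²/j = j)
(B(11) + G(-2)) - 215 = ((-1 - 1*11) - 2) - 215 = ((-1 - 11) - 2) - 215 = (-12 - 2) - 215 = -14 - 215 = -229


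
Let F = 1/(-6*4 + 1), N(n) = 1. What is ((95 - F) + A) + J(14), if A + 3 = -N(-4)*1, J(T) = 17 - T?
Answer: 2163/23 ≈ 94.043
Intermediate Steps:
A = -4 (A = -3 - 1*1*1 = -3 - 1*1 = -3 - 1 = -4)
F = -1/23 (F = 1/(-24 + 1) = 1/(-23) = -1/23 ≈ -0.043478)
((95 - F) + A) + J(14) = ((95 - 1*(-1/23)) - 4) + (17 - 1*14) = ((95 + 1/23) - 4) + (17 - 14) = (2186/23 - 4) + 3 = 2094/23 + 3 = 2163/23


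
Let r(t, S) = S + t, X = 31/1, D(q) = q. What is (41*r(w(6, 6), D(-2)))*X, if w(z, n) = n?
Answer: 5084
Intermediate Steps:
X = 31 (X = 31*1 = 31)
(41*r(w(6, 6), D(-2)))*X = (41*(-2 + 6))*31 = (41*4)*31 = 164*31 = 5084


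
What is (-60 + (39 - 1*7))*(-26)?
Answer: 728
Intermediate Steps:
(-60 + (39 - 1*7))*(-26) = (-60 + (39 - 7))*(-26) = (-60 + 32)*(-26) = -28*(-26) = 728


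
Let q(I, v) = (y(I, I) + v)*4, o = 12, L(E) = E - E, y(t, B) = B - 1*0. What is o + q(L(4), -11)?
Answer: -32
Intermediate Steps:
y(t, B) = B (y(t, B) = B + 0 = B)
L(E) = 0
q(I, v) = 4*I + 4*v (q(I, v) = (I + v)*4 = 4*I + 4*v)
o + q(L(4), -11) = 12 + (4*0 + 4*(-11)) = 12 + (0 - 44) = 12 - 44 = -32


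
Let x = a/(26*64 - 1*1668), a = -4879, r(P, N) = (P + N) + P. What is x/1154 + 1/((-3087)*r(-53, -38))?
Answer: 271107091/256492656 ≈ 1.0570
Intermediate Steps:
r(P, N) = N + 2*P (r(P, N) = (N + P) + P = N + 2*P)
x = 4879/4 (x = -4879/(26*64 - 1*1668) = -4879/(1664 - 1668) = -4879/(-4) = -4879*(-1/4) = 4879/4 ≈ 1219.8)
x/1154 + 1/((-3087)*r(-53, -38)) = (4879/4)/1154 + 1/((-3087)*(-38 + 2*(-53))) = (4879/4)*(1/1154) - 1/(3087*(-38 - 106)) = 4879/4616 - 1/3087/(-144) = 4879/4616 - 1/3087*(-1/144) = 4879/4616 + 1/444528 = 271107091/256492656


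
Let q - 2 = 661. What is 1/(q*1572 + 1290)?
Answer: 1/1043526 ≈ 9.5829e-7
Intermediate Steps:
q = 663 (q = 2 + 661 = 663)
1/(q*1572 + 1290) = 1/(663*1572 + 1290) = 1/(1042236 + 1290) = 1/1043526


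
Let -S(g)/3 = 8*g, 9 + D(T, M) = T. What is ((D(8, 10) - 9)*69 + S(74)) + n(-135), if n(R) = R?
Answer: -2601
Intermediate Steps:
D(T, M) = -9 + T
S(g) = -24*g
((D(8, 10) - 9)*69 + S(74)) + n(-135) = (((-9 + 8) - 9)*69 - 24*74) - 135 = ((-1 - 9)*69 - 1776) - 135 = (-10*69 - 1776) - 135 = (-690 - 1776) - 135 = -2466 - 135 = -2601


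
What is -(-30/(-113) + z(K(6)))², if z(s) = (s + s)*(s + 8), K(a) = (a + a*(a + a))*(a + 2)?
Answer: -7943657423331204/12769 ≈ -6.2210e+11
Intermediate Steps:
K(a) = (2 + a)*(a + 2*a²) (K(a) = (a + a*(2*a))*(2 + a) = (a + 2*a²)*(2 + a) = (2 + a)*(a + 2*a²))
z(s) = 2*s*(8 + s) (z(s) = (2*s)*(8 + s) = 2*s*(8 + s))
-(-30/(-113) + z(K(6)))² = -(-30/(-113) + 2*(6*(2 + 2*6² + 5*6))*(8 + 6*(2 + 2*6² + 5*6)))² = -(-30*(-1/113) + 2*(6*(2 + 2*36 + 30))*(8 + 6*(2 + 2*36 + 30)))² = -(30/113 + 2*(6*(2 + 72 + 30))*(8 + 6*(2 + 72 + 30)))² = -(30/113 + 2*(6*104)*(8 + 6*104))² = -(30/113 + 2*624*(8 + 624))² = -(30/113 + 2*624*632)² = -(30/113 + 788736)² = -(89127198/113)² = -1*7943657423331204/12769 = -7943657423331204/12769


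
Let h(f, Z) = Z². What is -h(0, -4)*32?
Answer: -512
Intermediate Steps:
-h(0, -4)*32 = -1*(-4)²*32 = -1*16*32 = -16*32 = -512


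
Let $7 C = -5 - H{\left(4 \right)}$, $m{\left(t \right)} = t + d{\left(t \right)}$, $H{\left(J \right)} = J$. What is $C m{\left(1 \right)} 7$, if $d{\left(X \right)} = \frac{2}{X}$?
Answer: $-27$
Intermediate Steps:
$m{\left(t \right)} = t + \frac{2}{t}$
$C = - \frac{9}{7}$ ($C = \frac{-5 - 4}{7} = \frac{1}{7} \left(-9\right) = - \frac{9}{7} \approx -1.2857$)
$C m{\left(1 \right)} 7 = - \frac{9 \left(1 + \frac{2}{1}\right)}{7} \cdot 7 = - \frac{9 \left(1 + 2 \cdot 1\right)}{7} \cdot 7 = - \frac{9 \left(1 + 2\right)}{7} \cdot 7 = \left(- \frac{9}{7}\right) 3 \cdot 7 = \left(- \frac{27}{7}\right) 7 = -27$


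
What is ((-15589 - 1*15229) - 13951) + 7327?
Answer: -37442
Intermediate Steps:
((-15589 - 1*15229) - 13951) + 7327 = ((-15589 - 15229) - 13951) + 7327 = (-30818 - 13951) + 7327 = -44769 + 7327 = -37442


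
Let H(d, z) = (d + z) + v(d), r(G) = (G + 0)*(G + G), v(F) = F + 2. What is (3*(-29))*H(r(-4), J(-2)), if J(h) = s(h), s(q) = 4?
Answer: -6090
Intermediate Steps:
v(F) = 2 + F
r(G) = 2*G² (r(G) = G*(2*G) = 2*G²)
J(h) = 4
H(d, z) = 2 + z + 2*d (H(d, z) = (d + z) + (2 + d) = 2 + z + 2*d)
(3*(-29))*H(r(-4), J(-2)) = (3*(-29))*(2 + 4 + 2*(2*(-4)²)) = -87*(2 + 4 + 2*(2*16)) = -87*(2 + 4 + 2*32) = -87*(2 + 4 + 64) = -87*70 = -6090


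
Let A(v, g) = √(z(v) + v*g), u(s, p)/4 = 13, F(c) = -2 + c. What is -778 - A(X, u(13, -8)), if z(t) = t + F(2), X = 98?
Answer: -778 - 7*√106 ≈ -850.07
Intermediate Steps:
u(s, p) = 52 (u(s, p) = 4*13 = 52)
z(t) = t (z(t) = t + (-2 + 2) = t + 0 = t)
A(v, g) = √(v + g*v) (A(v, g) = √(v + v*g) = √(v + g*v))
-778 - A(X, u(13, -8)) = -778 - √(98*(1 + 52)) = -778 - √(98*53) = -778 - √5194 = -778 - 7*√106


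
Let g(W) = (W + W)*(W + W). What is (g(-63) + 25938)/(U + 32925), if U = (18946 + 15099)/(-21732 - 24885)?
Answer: 974621619/767415340 ≈ 1.2700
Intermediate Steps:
g(W) = 4*W² (g(W) = (2*W)*(2*W) = 4*W²)
U = -34045/46617 (U = 34045/(-46617) = 34045*(-1/46617) = -34045/46617 ≈ -0.73031)
(g(-63) + 25938)/(U + 32925) = (4*(-63)² + 25938)/(-34045/46617 + 32925) = (4*3969 + 25938)/(1534830680/46617) = (15876 + 25938)*(46617/1534830680) = 41814*(46617/1534830680) = 974621619/767415340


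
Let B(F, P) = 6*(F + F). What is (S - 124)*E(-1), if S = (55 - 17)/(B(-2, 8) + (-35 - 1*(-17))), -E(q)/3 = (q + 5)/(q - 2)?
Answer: -10492/21 ≈ -499.62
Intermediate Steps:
B(F, P) = 12*F (B(F, P) = 6*(2*F) = 12*F)
E(q) = -3*(5 + q)/(-2 + q) (E(q) = -3*(q + 5)/(q - 2) = -3*(5 + q)/(-2 + q))
S = -19/21 (S = (55 - 17)/(12*(-2) + (-35 - 1*(-17))) = 38/(-24 + (-35 + 17)) = 38/(-24 - 18) = 38/(-42) = 38*(-1/42) = -19/21 ≈ -0.90476)
(S - 124)*E(-1) = (-19/21 - 124)*(3*(-5 - 1*(-1))/(-2 - 1)) = -2623*(-5 + 1)/(7*(-3)) = -2623*(-1)*(-4)/(7*3) = -2623/21*4 = -10492/21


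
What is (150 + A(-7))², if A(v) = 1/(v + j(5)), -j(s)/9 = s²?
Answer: 1210970401/53824 ≈ 22499.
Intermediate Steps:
j(s) = -9*s²
A(v) = 1/(-225 + v) (A(v) = 1/(v - 9*5²) = 1/(v - 9*25) = 1/(v - 225) = 1/(-225 + v))
(150 + A(-7))² = (150 + 1/(-225 - 7))² = (150 + 1/(-232))² = (150 - 1/232)² = (34799/232)² = 1210970401/53824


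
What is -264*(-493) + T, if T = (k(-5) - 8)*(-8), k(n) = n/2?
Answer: 130236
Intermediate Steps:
k(n) = n/2 (k(n) = n*(½) = n/2)
T = 84 (T = ((½)*(-5) - 8)*(-8) = (-5/2 - 8)*(-8) = -21/2*(-8) = 84)
-264*(-493) + T = -264*(-493) + 84 = 130152 + 84 = 130236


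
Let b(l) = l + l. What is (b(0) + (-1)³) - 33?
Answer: -34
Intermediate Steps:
b(l) = 2*l
(b(0) + (-1)³) - 33 = (2*0 + (-1)³) - 33 = (0 - 1) - 33 = -1 - 33 = -34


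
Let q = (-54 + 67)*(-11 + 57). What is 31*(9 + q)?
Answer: 18817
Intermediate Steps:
q = 598 (q = 13*46 = 598)
31*(9 + q) = 31*(9 + 598) = 31*607 = 18817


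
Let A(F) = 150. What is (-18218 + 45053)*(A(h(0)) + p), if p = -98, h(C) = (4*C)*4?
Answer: 1395420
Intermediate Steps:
h(C) = 16*C
(-18218 + 45053)*(A(h(0)) + p) = (-18218 + 45053)*(150 - 98) = 26835*52 = 1395420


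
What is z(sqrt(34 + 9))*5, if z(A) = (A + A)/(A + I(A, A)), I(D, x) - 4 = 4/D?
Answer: 20210/1521 - 1720*sqrt(43)/1521 ≈ 5.8719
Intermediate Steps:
I(D, x) = 4 + 4/D
z(A) = 2*A/(4 + A + 4/A) (z(A) = (A + A)/(A + (4 + 4/A)) = (2*A)/(4 + A + 4/A) = 2*A/(4 + A + 4/A))
z(sqrt(34 + 9))*5 = (2*(sqrt(34 + 9))**2/(4 + (sqrt(34 + 9))**2 + 4*sqrt(34 + 9)))*5 = (2*(sqrt(43))**2/(4 + (sqrt(43))**2 + 4*sqrt(43)))*5 = (2*43/(4 + 43 + 4*sqrt(43)))*5 = (2*43/(47 + 4*sqrt(43)))*5 = (86/(47 + 4*sqrt(43)))*5 = 430/(47 + 4*sqrt(43))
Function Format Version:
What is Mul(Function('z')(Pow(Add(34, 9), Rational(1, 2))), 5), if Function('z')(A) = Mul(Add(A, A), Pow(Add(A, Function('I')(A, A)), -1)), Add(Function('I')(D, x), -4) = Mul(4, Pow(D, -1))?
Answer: Add(Rational(20210, 1521), Mul(Rational(-1720, 1521), Pow(43, Rational(1, 2)))) ≈ 5.8719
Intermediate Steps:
Function('I')(D, x) = Add(4, Mul(4, Pow(D, -1)))
Function('z')(A) = Mul(2, A, Pow(Add(4, A, Mul(4, Pow(A, -1))), -1)) (Function('z')(A) = Mul(Add(A, A), Pow(Add(A, Add(4, Mul(4, Pow(A, -1)))), -1)) = Mul(Mul(2, A), Pow(Add(4, A, Mul(4, Pow(A, -1))), -1)) = Mul(2, A, Pow(Add(4, A, Mul(4, Pow(A, -1))), -1)))
Mul(Function('z')(Pow(Add(34, 9), Rational(1, 2))), 5) = Mul(Mul(2, Pow(Pow(Add(34, 9), Rational(1, 2)), 2), Pow(Add(4, Pow(Pow(Add(34, 9), Rational(1, 2)), 2), Mul(4, Pow(Add(34, 9), Rational(1, 2)))), -1)), 5) = Mul(Mul(2, Pow(Pow(43, Rational(1, 2)), 2), Pow(Add(4, Pow(Pow(43, Rational(1, 2)), 2), Mul(4, Pow(43, Rational(1, 2)))), -1)), 5) = Mul(Mul(2, 43, Pow(Add(4, 43, Mul(4, Pow(43, Rational(1, 2)))), -1)), 5) = Mul(Mul(2, 43, Pow(Add(47, Mul(4, Pow(43, Rational(1, 2)))), -1)), 5) = Mul(Mul(86, Pow(Add(47, Mul(4, Pow(43, Rational(1, 2)))), -1)), 5) = Mul(430, Pow(Add(47, Mul(4, Pow(43, Rational(1, 2)))), -1))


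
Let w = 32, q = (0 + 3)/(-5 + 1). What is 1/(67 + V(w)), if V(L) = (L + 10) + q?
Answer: 4/433 ≈ 0.0092379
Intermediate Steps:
q = -3/4 (q = 3/(-4) = 3*(-1/4) = -3/4 ≈ -0.75000)
V(L) = 37/4 + L (V(L) = (L + 10) - 3/4 = (10 + L) - 3/4 = 37/4 + L)
1/(67 + V(w)) = 1/(67 + (37/4 + 32)) = 1/(67 + 165/4) = 1/(433/4) = 4/433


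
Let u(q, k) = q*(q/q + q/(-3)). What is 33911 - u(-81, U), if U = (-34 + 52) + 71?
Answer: 36179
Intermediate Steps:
U = 89 (U = 18 + 71 = 89)
u(q, k) = q*(1 - q/3) (u(q, k) = q*(1 + q*(-⅓)) = q*(1 - q/3))
33911 - u(-81, U) = 33911 - (-81)*(3 - 1*(-81))/3 = 33911 - (-81)*(3 + 81)/3 = 33911 - (-81)*84/3 = 33911 - 1*(-2268) = 33911 + 2268 = 36179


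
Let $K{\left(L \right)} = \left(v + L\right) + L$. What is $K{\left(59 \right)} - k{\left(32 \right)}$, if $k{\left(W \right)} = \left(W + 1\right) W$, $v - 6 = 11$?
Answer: $-921$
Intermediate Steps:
$v = 17$ ($v = 6 + 11 = 17$)
$K{\left(L \right)} = 17 + 2 L$ ($K{\left(L \right)} = \left(17 + L\right) + L = 17 + 2 L$)
$k{\left(W \right)} = W \left(1 + W\right)$ ($k{\left(W \right)} = \left(1 + W\right) W = W \left(1 + W\right)$)
$K{\left(59 \right)} - k{\left(32 \right)} = \left(17 + 2 \cdot 59\right) - 32 \left(1 + 32\right) = \left(17 + 118\right) - 32 \cdot 33 = 135 - 1056 = -921$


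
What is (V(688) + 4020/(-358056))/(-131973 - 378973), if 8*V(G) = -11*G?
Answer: 28227083/15245606748 ≈ 0.0018515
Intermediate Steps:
V(G) = -11*G/8 (V(G) = (-11*G)/8 = -11*G/8)
(V(688) + 4020/(-358056))/(-131973 - 378973) = (-11/8*688 + 4020/(-358056))/(-131973 - 378973) = (-946 + 4020*(-1/358056))/(-510946) = (-946 - 335/29838)*(-1/510946) = -28227083/29838*(-1/510946) = 28227083/15245606748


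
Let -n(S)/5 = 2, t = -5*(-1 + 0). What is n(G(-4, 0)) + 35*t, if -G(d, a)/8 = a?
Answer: 165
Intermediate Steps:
t = 5 (t = -5*(-1) = 5)
G(d, a) = -8*a
n(S) = -10 (n(S) = -5*2 = -10)
n(G(-4, 0)) + 35*t = -10 + 35*5 = -10 + 175 = 165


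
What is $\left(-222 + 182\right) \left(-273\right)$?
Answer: $10920$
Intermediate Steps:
$\left(-222 + 182\right) \left(-273\right) = \left(-40\right) \left(-273\right) = 10920$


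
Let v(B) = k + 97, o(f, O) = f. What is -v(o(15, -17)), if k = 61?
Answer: -158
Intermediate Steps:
v(B) = 158 (v(B) = 61 + 97 = 158)
-v(o(15, -17)) = -1*158 = -158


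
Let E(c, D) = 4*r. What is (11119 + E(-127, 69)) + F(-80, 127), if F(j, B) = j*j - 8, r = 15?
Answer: 17571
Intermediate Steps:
F(j, B) = -8 + j**2 (F(j, B) = j**2 - 8 = -8 + j**2)
E(c, D) = 60 (E(c, D) = 4*15 = 60)
(11119 + E(-127, 69)) + F(-80, 127) = (11119 + 60) + (-8 + (-80)**2) = 11179 + (-8 + 6400) = 11179 + 6392 = 17571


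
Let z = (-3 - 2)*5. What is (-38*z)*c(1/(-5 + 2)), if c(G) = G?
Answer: -950/3 ≈ -316.67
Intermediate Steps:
z = -25 (z = -5*5 = -25)
(-38*z)*c(1/(-5 + 2)) = (-38*(-25))/(-5 + 2) = 950/(-3) = 950*(-1/3) = -950/3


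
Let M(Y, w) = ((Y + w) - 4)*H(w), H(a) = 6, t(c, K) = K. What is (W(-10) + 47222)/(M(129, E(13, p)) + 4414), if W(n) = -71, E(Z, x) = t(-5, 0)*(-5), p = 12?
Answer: 47151/5164 ≈ 9.1307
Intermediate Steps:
E(Z, x) = 0 (E(Z, x) = 0*(-5) = 0)
M(Y, w) = -24 + 6*Y + 6*w (M(Y, w) = ((Y + w) - 4)*6 = (-4 + Y + w)*6 = -24 + 6*Y + 6*w)
(W(-10) + 47222)/(M(129, E(13, p)) + 4414) = (-71 + 47222)/((-24 + 6*129 + 6*0) + 4414) = 47151/((-24 + 774 + 0) + 4414) = 47151/(750 + 4414) = 47151/5164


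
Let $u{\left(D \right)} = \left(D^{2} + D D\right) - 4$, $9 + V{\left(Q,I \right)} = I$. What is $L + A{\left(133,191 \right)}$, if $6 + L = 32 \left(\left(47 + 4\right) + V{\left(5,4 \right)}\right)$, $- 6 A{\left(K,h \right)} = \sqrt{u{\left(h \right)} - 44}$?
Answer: $1466 - \frac{\sqrt{72914}}{6} \approx 1421.0$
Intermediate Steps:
$V{\left(Q,I \right)} = -9 + I$
$u{\left(D \right)} = -4 + 2 D^{2}$ ($u{\left(D \right)} = \left(D^{2} + D^{2}\right) - 4 = 2 D^{2} - 4 = -4 + 2 D^{2}$)
$A{\left(K,h \right)} = - \frac{\sqrt{-48 + 2 h^{2}}}{6}$ ($A{\left(K,h \right)} = - \frac{\sqrt{\left(-4 + 2 h^{2}\right) - 44}}{6} = - \frac{\sqrt{-48 + 2 h^{2}}}{6}$)
$L = 1466$ ($L = -6 + 32 \left(\left(47 + 4\right) + \left(-9 + 4\right)\right) = -6 + 32 \left(51 - 5\right) = -6 + 32 \cdot 46 = -6 + 1472 = 1466$)
$L + A{\left(133,191 \right)} = 1466 - \frac{\sqrt{-48 + 2 \cdot 191^{2}}}{6} = 1466 - \frac{\sqrt{-48 + 2 \cdot 36481}}{6} = 1466 - \frac{\sqrt{-48 + 72962}}{6} = 1466 - \frac{\sqrt{72914}}{6}$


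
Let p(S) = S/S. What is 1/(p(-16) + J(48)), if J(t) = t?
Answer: 1/49 ≈ 0.020408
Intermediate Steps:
p(S) = 1
1/(p(-16) + J(48)) = 1/(1 + 48) = 1/49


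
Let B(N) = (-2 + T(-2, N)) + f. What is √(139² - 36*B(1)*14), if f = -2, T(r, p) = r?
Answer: √22345 ≈ 149.48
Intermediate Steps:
B(N) = -6 (B(N) = (-2 - 2) - 2 = -4 - 2 = -6)
√(139² - 36*B(1)*14) = √(139² - 36*(-6)*14) = √(19321 + 216*14) = √(19321 + 3024) = √22345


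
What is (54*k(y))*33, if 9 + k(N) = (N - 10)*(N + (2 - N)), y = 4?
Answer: -37422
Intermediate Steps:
k(N) = -29 + 2*N (k(N) = -9 + (N - 10)*(N + (2 - N)) = -9 + (-10 + N)*2 = -9 + (-20 + 2*N) = -29 + 2*N)
(54*k(y))*33 = (54*(-29 + 2*4))*33 = (54*(-29 + 8))*33 = (54*(-21))*33 = -1134*33 = -37422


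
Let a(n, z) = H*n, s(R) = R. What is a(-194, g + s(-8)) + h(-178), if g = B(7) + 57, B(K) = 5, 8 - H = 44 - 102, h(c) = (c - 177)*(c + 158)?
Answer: -5704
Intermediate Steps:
h(c) = (-177 + c)*(158 + c)
H = 66 (H = 8 - (44 - 102) = 8 - 1*(-58) = 8 + 58 = 66)
g = 62 (g = 5 + 57 = 62)
a(n, z) = 66*n
a(-194, g + s(-8)) + h(-178) = 66*(-194) + (-27966 + (-178)² - 19*(-178)) = -12804 + (-27966 + 31684 + 3382) = -12804 + 7100 = -5704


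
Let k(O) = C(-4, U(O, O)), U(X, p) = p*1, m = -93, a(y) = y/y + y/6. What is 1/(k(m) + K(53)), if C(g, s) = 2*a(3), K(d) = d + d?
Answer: 1/109 ≈ 0.0091743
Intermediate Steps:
a(y) = 1 + y/6 (a(y) = 1 + y*(⅙) = 1 + y/6)
K(d) = 2*d
U(X, p) = p
C(g, s) = 3 (C(g, s) = 2*(1 + (⅙)*3) = 2*(1 + ½) = 2*(3/2) = 3)
k(O) = 3
1/(k(m) + K(53)) = 1/(3 + 2*53) = 1/(3 + 106) = 1/109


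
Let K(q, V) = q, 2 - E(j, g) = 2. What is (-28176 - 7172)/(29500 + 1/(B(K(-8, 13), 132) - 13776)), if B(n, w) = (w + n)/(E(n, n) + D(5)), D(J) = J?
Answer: -2430387088/2028301995 ≈ -1.1982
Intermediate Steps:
E(j, g) = 0 (E(j, g) = 2 - 1*2 = 2 - 2 = 0)
B(n, w) = n/5 + w/5 (B(n, w) = (w + n)/(0 + 5) = (n + w)/5 = (n + w)*(1/5) = n/5 + w/5)
(-28176 - 7172)/(29500 + 1/(B(K(-8, 13), 132) - 13776)) = (-28176 - 7172)/(29500 + 1/(((1/5)*(-8) + (1/5)*132) - 13776)) = -35348/(29500 + 1/((-8/5 + 132/5) - 13776)) = -35348/(29500 + 1/(124/5 - 13776)) = -35348/(29500 + 1/(-68756/5)) = -35348/(29500 - 5/68756) = -35348/2028301995/68756 = -35348*68756/2028301995 = -2430387088/2028301995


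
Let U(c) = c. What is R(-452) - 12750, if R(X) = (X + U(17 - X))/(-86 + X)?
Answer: -6859517/538 ≈ -12750.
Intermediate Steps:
R(X) = 17/(-86 + X) (R(X) = (X + (17 - X))/(-86 + X) = 17/(-86 + X))
R(-452) - 12750 = 17/(-86 - 452) - 12750 = 17/(-538) - 12750 = 17*(-1/538) - 12750 = -17/538 - 12750 = -6859517/538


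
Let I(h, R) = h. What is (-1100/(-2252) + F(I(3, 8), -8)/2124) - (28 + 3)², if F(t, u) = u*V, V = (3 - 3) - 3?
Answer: -95714810/99651 ≈ -960.50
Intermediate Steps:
V = -3 (V = 0 - 3 = -3)
F(t, u) = -3*u (F(t, u) = u*(-3) = -3*u)
(-1100/(-2252) + F(I(3, 8), -8)/2124) - (28 + 3)² = (-1100/(-2252) - 3*(-8)/2124) - (28 + 3)² = (-1100*(-1/2252) + 24*(1/2124)) - 1*31² = (275/563 + 2/177) - 1*961 = 49801/99651 - 961 = -95714810/99651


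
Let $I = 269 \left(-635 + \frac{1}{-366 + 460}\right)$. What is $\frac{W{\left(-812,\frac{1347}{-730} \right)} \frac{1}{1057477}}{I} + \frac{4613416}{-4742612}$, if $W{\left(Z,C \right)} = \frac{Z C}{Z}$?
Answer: $- \frac{1021115724038972408599}{1049711468956360116095} \approx -0.97276$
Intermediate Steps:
$I = - \frac{16056341}{94}$ ($I = 269 \left(-635 + \frac{1}{94}\right) = 269 \left(- \frac{59689}{94}\right) = - \frac{16056341}{94} \approx -1.7081 \cdot 10^{5}$)
$W{\left(Z,C \right)} = C$ ($W{\left(Z,C \right)} = \frac{C Z}{Z} = C$)
$\frac{W{\left(-812,\frac{1347}{-730} \right)} \frac{1}{1057477}}{I} + \frac{4613416}{-4742612} = \frac{\frac{1347}{-730} \cdot \frac{1}{1057477}}{- \frac{16056341}{94}} + \frac{4613416}{-4742612} = 1347 \left(- \frac{1}{730}\right) \frac{1}{1057477} \left(- \frac{94}{16056341}\right) + 4613416 \left(- \frac{1}{4742612}\right) = \left(- \frac{1347}{730}\right) \frac{1}{1057477} \left(- \frac{94}{16056341}\right) - \frac{1153354}{1185653} = \left(- \frac{1347}{771958210}\right) \left(- \frac{94}{16056341}\right) - \frac{1153354}{1185653} = \frac{63309}{6197412128754805} - \frac{1153354}{1185653} = - \frac{1021115724038972408599}{1049711468956360116095}$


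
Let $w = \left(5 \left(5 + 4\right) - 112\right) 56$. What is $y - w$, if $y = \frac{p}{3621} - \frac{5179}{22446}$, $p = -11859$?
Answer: $\frac{101555412053}{27092322} \approx 3748.5$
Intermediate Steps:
$y = - \frac{94980091}{27092322}$ ($y = - \frac{11859}{3621} - \frac{5179}{22446} = \left(-11859\right) \frac{1}{3621} - \frac{5179}{22446} = - \frac{3953}{1207} - \frac{5179}{22446} = - \frac{94980091}{27092322} \approx -3.5058$)
$w = -3752$ ($w = \left(5 \cdot 9 - 112\right) 56 = \left(45 - 112\right) 56 = \left(-67\right) 56 = -3752$)
$y - w = - \frac{94980091}{27092322} - -3752 = - \frac{94980091}{27092322} + 3752 = \frac{101555412053}{27092322}$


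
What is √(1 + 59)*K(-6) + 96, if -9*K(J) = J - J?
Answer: 96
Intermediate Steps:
K(J) = 0 (K(J) = -(J - J)/9 = -⅑*0 = 0)
√(1 + 59)*K(-6) + 96 = √(1 + 59)*0 + 96 = √60*0 + 96 = (2*√15)*0 + 96 = 0 + 96 = 96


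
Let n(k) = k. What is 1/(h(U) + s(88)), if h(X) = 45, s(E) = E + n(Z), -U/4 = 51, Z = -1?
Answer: 1/132 ≈ 0.0075758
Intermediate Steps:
U = -204 (U = -4*51 = -204)
s(E) = -1 + E (s(E) = E - 1 = -1 + E)
1/(h(U) + s(88)) = 1/(45 + (-1 + 88)) = 1/(45 + 87) = 1/132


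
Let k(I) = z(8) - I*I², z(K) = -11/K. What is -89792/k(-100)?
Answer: -718336/7999989 ≈ -0.089792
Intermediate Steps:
k(I) = -11/8 - I³ (k(I) = -11/8 - I*I² = -11*⅛ - I³ = -11/8 - I³)
-89792/k(-100) = -89792/(-11/8 - 1*(-100)³) = -89792/(-11/8 - 1*(-1000000)) = -89792/(-11/8 + 1000000) = -89792/7999989/8 = -89792*8/7999989 = -718336/7999989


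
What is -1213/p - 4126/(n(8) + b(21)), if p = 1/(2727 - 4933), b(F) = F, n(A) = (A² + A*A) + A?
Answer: 420108720/157 ≈ 2.6759e+6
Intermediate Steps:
n(A) = A + 2*A² (n(A) = (A² + A²) + A = 2*A² + A = A + 2*A²)
p = -1/2206 (p = 1/(-2206) = -1/2206 ≈ -0.00045331)
-1213/p - 4126/(n(8) + b(21)) = -1213/(-1/2206) - 4126/(8*(1 + 2*8) + 21) = -1213*(-2206) - 4126/(8*(1 + 16) + 21) = 2675878 - 4126/(8*17 + 21) = 2675878 - 4126/(136 + 21) = 2675878 - 4126/157 = 420108720/157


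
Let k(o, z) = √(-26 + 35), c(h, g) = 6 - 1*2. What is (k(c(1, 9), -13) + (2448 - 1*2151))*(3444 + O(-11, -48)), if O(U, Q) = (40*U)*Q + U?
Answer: 7365900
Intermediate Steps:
c(h, g) = 4 (c(h, g) = 6 - 2 = 4)
O(U, Q) = U + 40*Q*U (O(U, Q) = 40*Q*U + U = U + 40*Q*U)
k(o, z) = 3 (k(o, z) = √9 = 3)
(k(c(1, 9), -13) + (2448 - 1*2151))*(3444 + O(-11, -48)) = (3 + (2448 - 1*2151))*(3444 - 11*(1 + 40*(-48))) = (3 + (2448 - 2151))*(3444 - 11*(1 - 1920)) = (3 + 297)*(3444 - 11*(-1919)) = 300*(3444 + 21109) = 300*24553 = 7365900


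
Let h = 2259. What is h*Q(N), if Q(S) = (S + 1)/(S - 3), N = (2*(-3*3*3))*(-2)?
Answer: 82077/35 ≈ 2345.1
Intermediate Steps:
N = 108 (N = (2*(-9*3))*(-2) = (2*(-27))*(-2) = -54*(-2) = 108)
Q(S) = (1 + S)/(-3 + S)
h*Q(N) = 2259*((1 + 108)/(-3 + 108)) = 2259*(109/105) = 82077/35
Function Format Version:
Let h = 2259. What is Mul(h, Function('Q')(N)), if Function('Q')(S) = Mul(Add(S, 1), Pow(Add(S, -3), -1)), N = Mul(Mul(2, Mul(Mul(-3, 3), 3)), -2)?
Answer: Rational(82077, 35) ≈ 2345.1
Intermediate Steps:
N = 108 (N = Mul(Mul(2, Mul(-9, 3)), -2) = Mul(Mul(2, -27), -2) = Mul(-54, -2) = 108)
Function('Q')(S) = Mul(Pow(Add(-3, S), -1), Add(1, S)) (Function('Q')(S) = Mul(Add(1, S), Pow(Add(-3, S), -1)) = Mul(Pow(Add(-3, S), -1), Add(1, S)))
Mul(h, Function('Q')(N)) = Mul(2259, Mul(Pow(Add(-3, 108), -1), Add(1, 108))) = Mul(2259, Mul(Pow(105, -1), 109)) = Mul(2259, Mul(Rational(1, 105), 109)) = Mul(2259, Rational(109, 105)) = Rational(82077, 35)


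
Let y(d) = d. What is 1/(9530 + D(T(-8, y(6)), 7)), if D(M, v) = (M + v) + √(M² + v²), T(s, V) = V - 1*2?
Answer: 9541/91030616 - √65/91030616 ≈ 0.00010472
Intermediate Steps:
T(s, V) = -2 + V (T(s, V) = V - 2 = -2 + V)
D(M, v) = M + v + √(M² + v²)
1/(9530 + D(T(-8, y(6)), 7)) = 1/(9530 + ((-2 + 6) + 7 + √((-2 + 6)² + 7²))) = 1/(9530 + (4 + 7 + √(4² + 49))) = 1/(9530 + (4 + 7 + √(16 + 49))) = 1/(9530 + (4 + 7 + √65)) = 1/(9530 + (11 + √65)) = 1/(9541 + √65)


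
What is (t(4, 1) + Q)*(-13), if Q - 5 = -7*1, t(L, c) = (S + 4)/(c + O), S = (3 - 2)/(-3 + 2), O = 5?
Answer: 39/2 ≈ 19.500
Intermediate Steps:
S = -1 (S = 1/(-1) = 1*(-1) = -1)
t(L, c) = 3/(5 + c) (t(L, c) = (-1 + 4)/(c + 5) = 3/(5 + c))
Q = -2 (Q = 5 - 7*1 = 5 - 7 = -2)
(t(4, 1) + Q)*(-13) = (3/(5 + 1) - 2)*(-13) = (3/6 - 2)*(-13) = (3*(⅙) - 2)*(-13) = (½ - 2)*(-13) = -3/2*(-13) = 39/2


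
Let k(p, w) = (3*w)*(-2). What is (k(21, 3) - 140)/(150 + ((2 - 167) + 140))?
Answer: -158/125 ≈ -1.2640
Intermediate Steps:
k(p, w) = -6*w
(k(21, 3) - 140)/(150 + ((2 - 167) + 140)) = (-6*3 - 140)/(150 + ((2 - 167) + 140)) = (-18 - 140)/(150 + (-165 + 140)) = -158/(150 - 25) = -158/125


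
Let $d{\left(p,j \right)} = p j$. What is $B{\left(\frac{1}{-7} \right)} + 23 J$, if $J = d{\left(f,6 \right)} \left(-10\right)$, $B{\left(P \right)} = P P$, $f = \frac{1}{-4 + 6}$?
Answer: $- \frac{33809}{49} \approx -689.98$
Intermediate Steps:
$f = \frac{1}{2} \approx 0.5$
$B{\left(P \right)} = P^{2}$
$d{\left(p,j \right)} = j p$
$J = -30$ ($J = 6 \cdot \frac{1}{2} \left(-10\right) = 3 \left(-10\right) = -30$)
$B{\left(\frac{1}{-7} \right)} + 23 J = \left(\frac{1}{-7}\right)^{2} + 23 \left(-30\right) = \left(- \frac{1}{7}\right)^{2} - 690 = \frac{1}{49} - 690 = - \frac{33809}{49}$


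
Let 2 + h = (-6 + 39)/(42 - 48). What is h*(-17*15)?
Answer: 3825/2 ≈ 1912.5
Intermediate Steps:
h = -15/2 (h = -2 + (-6 + 39)/(42 - 48) = -2 + 33/(-6) = -2 + 33*(-⅙) = -2 - 11/2 = -15/2 ≈ -7.5000)
h*(-17*15) = -(-255)*15/2 = -15/2*(-255) = 3825/2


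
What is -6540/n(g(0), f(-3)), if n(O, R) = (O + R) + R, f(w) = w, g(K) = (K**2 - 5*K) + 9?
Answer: -2180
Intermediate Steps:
g(K) = 9 + K**2 - 5*K
n(O, R) = O + 2*R
-6540/n(g(0), f(-3)) = -6540/((9 + 0**2 - 5*0) + 2*(-3)) = -6540/((9 + 0 + 0) - 6) = -6540/(9 - 6) = -6540/3 = -6540*1/3 = -2180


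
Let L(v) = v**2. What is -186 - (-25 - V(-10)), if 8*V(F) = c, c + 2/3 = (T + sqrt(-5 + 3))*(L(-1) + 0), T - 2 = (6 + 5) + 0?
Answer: -3827/24 + I*sqrt(2)/8 ≈ -159.46 + 0.17678*I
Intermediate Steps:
T = 13 (T = 2 + ((6 + 5) + 0) = 2 + (11 + 0) = 2 + 11 = 13)
c = 37/3 + I*sqrt(2) (c = -2/3 + (13 + sqrt(-5 + 3))*((-1)**2 + 0) = -2/3 + (13 + sqrt(-2))*(1 + 0) = -2/3 + (13 + I*sqrt(2))*1 = -2/3 + (13 + I*sqrt(2)) = 37/3 + I*sqrt(2) ≈ 12.333 + 1.4142*I)
V(F) = 37/24 + I*sqrt(2)/8 (V(F) = (37/3 + I*sqrt(2))/8 = 37/24 + I*sqrt(2)/8)
-186 - (-25 - V(-10)) = -186 - (-25 - (37/24 + I*sqrt(2)/8)) = -186 - (-25 + (-37/24 - I*sqrt(2)/8)) = -186 - (-637/24 - I*sqrt(2)/8) = -186 + (637/24 + I*sqrt(2)/8) = -3827/24 + I*sqrt(2)/8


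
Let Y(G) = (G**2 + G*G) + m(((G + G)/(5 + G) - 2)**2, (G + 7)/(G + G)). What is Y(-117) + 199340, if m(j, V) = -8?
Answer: 226710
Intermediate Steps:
Y(G) = -8 + 2*G**2 (Y(G) = (G**2 + G*G) - 8 = (G**2 + G**2) - 8 = 2*G**2 - 8 = -8 + 2*G**2)
Y(-117) + 199340 = (-8 + 2*(-117)**2) + 199340 = (-8 + 2*13689) + 199340 = (-8 + 27378) + 199340 = 27370 + 199340 = 226710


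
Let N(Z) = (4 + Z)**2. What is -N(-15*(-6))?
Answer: -8836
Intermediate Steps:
-N(-15*(-6)) = -(4 - 15*(-6))**2 = -(4 + 90)**2 = -1*94**2 = -1*8836 = -8836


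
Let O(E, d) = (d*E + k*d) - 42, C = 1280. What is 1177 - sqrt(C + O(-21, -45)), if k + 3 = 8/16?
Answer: 1177 - sqrt(9182)/2 ≈ 1129.1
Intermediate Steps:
k = -5/2 (k = -3 + 8/16 = -3 + 8*(1/16) = -3 + 1/2 = -5/2 ≈ -2.5000)
O(E, d) = -42 - 5*d/2 + E*d (O(E, d) = (d*E - 5*d/2) - 42 = (E*d - 5*d/2) - 42 = (-5*d/2 + E*d) - 42 = -42 - 5*d/2 + E*d)
1177 - sqrt(C + O(-21, -45)) = 1177 - sqrt(1280 + (-42 - 5/2*(-45) - 21*(-45))) = 1177 - sqrt(1280 + (-42 + 225/2 + 945)) = 1177 - sqrt(1280 + 2031/2) = 1177 - sqrt(4591/2) = 1177 - sqrt(9182)/2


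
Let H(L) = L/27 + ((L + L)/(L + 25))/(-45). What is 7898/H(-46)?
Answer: -3731805/851 ≈ -4385.2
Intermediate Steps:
H(L) = L/27 - 2*L/(45*(25 + L)) (H(L) = L*(1/27) + ((2*L)/(25 + L))*(-1/45) = L/27 + (2*L/(25 + L))*(-1/45) = L/27 - 2*L/(45*(25 + L)))
7898/H(-46) = 7898/(((1/135)*(-46)*(119 + 5*(-46))/(25 - 46))) = 7898/(((1/135)*(-46)*(119 - 230)/(-21))) = 7898/(((1/135)*(-46)*(-1/21)*(-111))) = 7898/(-1702/945) = 7898*(-945/1702) = -3731805/851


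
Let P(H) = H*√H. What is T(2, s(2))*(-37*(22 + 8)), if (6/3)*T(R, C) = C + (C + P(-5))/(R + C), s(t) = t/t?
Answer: -740 + 925*I*√5 ≈ -740.0 + 2068.4*I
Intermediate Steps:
P(H) = H^(3/2)
s(t) = 1
T(R, C) = C/2 + (C - 5*I*√5)/(2*(C + R)) (T(R, C) = (C + (C + (-5)^(3/2))/(R + C))/2 = (C + (C - 5*I*√5)/(C + R))/2 = C/2 + (C - 5*I*√5)/(2*(C + R)))
T(2, s(2))*(-37*(22 + 8)) = ((1 + 1² + 1*2 - 5*I*√5)/(2*(1 + 2)))*(-37*(22 + 8)) = ((½)*(1 + 1 + 2 - 5*I*√5)/3)*(-37*30) = ((½)*(⅓)*(4 - 5*I*√5))*(-1110) = (⅔ - 5*I*√5/6)*(-1110) = -740 + 925*I*√5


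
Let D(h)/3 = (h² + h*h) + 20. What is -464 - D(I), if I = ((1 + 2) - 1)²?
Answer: -620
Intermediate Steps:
I = 4 (I = (3 - 1)² = 2² = 4)
D(h) = 60 + 6*h² (D(h) = 3*((h² + h*h) + 20) = 3*((h² + h²) + 20) = 3*(2*h² + 20) = 3*(20 + 2*h²) = 60 + 6*h²)
-464 - D(I) = -464 - (60 + 6*4²) = -464 - (60 + 6*16) = -464 - (60 + 96) = -464 - 1*156 = -464 - 156 = -620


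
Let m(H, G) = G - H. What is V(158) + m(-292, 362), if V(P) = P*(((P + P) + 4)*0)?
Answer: 654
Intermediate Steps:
V(P) = 0 (V(P) = P*((2*P + 4)*0) = P*((4 + 2*P)*0) = P*0 = 0)
V(158) + m(-292, 362) = 0 + (362 - 1*(-292)) = 0 + (362 + 292) = 0 + 654 = 654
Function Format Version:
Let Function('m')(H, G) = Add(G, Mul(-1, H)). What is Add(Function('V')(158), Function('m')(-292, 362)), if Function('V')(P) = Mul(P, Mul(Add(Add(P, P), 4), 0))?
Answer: 654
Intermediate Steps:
Function('V')(P) = 0 (Function('V')(P) = Mul(P, Mul(Add(Mul(2, P), 4), 0)) = Mul(P, Mul(Add(4, Mul(2, P)), 0)) = Mul(P, 0) = 0)
Add(Function('V')(158), Function('m')(-292, 362)) = Add(0, Add(362, Mul(-1, -292))) = Add(0, Add(362, 292)) = Add(0, 654) = 654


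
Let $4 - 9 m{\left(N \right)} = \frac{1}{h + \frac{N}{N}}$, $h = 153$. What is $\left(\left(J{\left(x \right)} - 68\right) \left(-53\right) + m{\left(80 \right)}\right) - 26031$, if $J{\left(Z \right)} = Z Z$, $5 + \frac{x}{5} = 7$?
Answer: $- \frac{12809669}{462} \approx -27727.0$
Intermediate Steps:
$x = 10$ ($x = -25 + 5 \cdot 7 = -25 + 35 = 10$)
$J{\left(Z \right)} = Z^{2}$
$m{\left(N \right)} = \frac{205}{462}$ ($m{\left(N \right)} = \frac{4}{9} - \frac{1}{9 \left(153 + \frac{N}{N}\right)} = \frac{4}{9} - \frac{1}{9 \left(153 + 1\right)} = \frac{4}{9} - \frac{1}{9 \cdot 154} = \frac{4}{9} - \frac{1}{1386} = \frac{205}{462}$)
$\left(\left(J{\left(x \right)} - 68\right) \left(-53\right) + m{\left(80 \right)}\right) - 26031 = \left(\left(10^{2} - 68\right) \left(-53\right) + \frac{205}{462}\right) - 26031 = \left(\left(100 - 68\right) \left(-53\right) + \frac{205}{462}\right) - 26031 = \left(32 \left(-53\right) + \frac{205}{462}\right) - 26031 = \left(-1696 + \frac{205}{462}\right) - 26031 = - \frac{783347}{462} - 26031 = - \frac{12809669}{462}$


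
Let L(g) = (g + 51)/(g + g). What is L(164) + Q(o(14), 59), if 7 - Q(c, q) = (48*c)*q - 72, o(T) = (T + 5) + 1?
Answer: -18551793/328 ≈ -56560.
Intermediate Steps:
L(g) = (51 + g)/(2*g) (L(g) = (51 + g)/((2*g)) = (51 + g)*(1/(2*g)) = (51 + g)/(2*g))
o(T) = 6 + T (o(T) = (5 + T) + 1 = 6 + T)
Q(c, q) = 79 - 48*c*q (Q(c, q) = 7 - ((48*c)*q - 72) = 7 - (48*c*q - 72) = 7 - (-72 + 48*c*q) = 7 + (72 - 48*c*q) = 79 - 48*c*q)
L(164) + Q(o(14), 59) = (½)*(51 + 164)/164 + (79 - 48*(6 + 14)*59) = (½)*(1/164)*215 + (79 - 48*20*59) = 215/328 + (79 - 56640) = 215/328 - 56561 = -18551793/328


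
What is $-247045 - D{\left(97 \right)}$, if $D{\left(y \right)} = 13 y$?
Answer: $-248306$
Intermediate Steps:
$-247045 - D{\left(97 \right)} = -247045 - 13 \cdot 97 = -247045 - 1261 = -248306$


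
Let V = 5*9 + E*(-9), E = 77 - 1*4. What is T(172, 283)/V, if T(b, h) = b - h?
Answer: 37/204 ≈ 0.18137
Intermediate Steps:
E = 73 (E = 77 - 4 = 73)
V = -612 (V = 5*9 + 73*(-9) = 45 - 657 = -612)
T(172, 283)/V = (172 - 1*283)/(-612) = (172 - 283)*(-1/612) = -111*(-1/612) = 37/204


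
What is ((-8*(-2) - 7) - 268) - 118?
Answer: -377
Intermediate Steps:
((-8*(-2) - 7) - 268) - 118 = ((16 - 7) - 268) - 118 = (9 - 268) - 118 = -259 - 118 = -377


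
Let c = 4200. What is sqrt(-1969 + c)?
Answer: sqrt(2231) ≈ 47.233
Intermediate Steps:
sqrt(-1969 + c) = sqrt(-1969 + 4200) = sqrt(2231)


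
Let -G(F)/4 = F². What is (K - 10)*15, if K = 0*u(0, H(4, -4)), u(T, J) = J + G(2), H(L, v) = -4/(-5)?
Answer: -150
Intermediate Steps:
H(L, v) = ⅘ (H(L, v) = -4*(-⅕) = ⅘)
G(F) = -4*F²
u(T, J) = -16 + J (u(T, J) = J - 4*2² = J - 4*4 = J - 16 = -16 + J)
K = 0 (K = 0*(-16 + ⅘) = 0*(-76/5) = 0)
(K - 10)*15 = (0 - 10)*15 = -10*15 = -150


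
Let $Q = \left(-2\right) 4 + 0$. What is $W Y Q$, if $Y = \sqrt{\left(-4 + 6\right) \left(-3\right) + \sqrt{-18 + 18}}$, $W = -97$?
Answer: $776 i \sqrt{6} \approx 1900.8 i$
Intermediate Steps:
$Q = -8$ ($Q = -8 + 0 = -8$)
$Y = i \sqrt{6}$ ($Y = \sqrt{2 \left(-3\right) + \sqrt{0}} = \sqrt{-6 + 0} = \sqrt{-6} = i \sqrt{6} \approx 2.4495 i$)
$W Y Q = - 97 i \sqrt{6} \left(-8\right) = 776 i \sqrt{6}$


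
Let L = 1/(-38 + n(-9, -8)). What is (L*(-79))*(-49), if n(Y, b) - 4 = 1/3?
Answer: -11613/101 ≈ -114.98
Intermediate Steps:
n(Y, b) = 13/3 (n(Y, b) = 4 + 1/3 = 4 + ⅓ = 13/3)
L = -3/101 (L = 1/(-38 + 13/3) = 1/(-101/3) = -3/101 ≈ -0.029703)
(L*(-79))*(-49) = -3/101*(-79)*(-49) = (237/101)*(-49) = -11613/101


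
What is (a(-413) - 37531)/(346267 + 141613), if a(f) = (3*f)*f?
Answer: 59272/60985 ≈ 0.97191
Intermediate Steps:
a(f) = 3*f**2
(a(-413) - 37531)/(346267 + 141613) = (3*(-413)**2 - 37531)/(346267 + 141613) = (3*170569 - 37531)/487880 = (511707 - 37531)*(1/487880) = 474176*(1/487880) = 59272/60985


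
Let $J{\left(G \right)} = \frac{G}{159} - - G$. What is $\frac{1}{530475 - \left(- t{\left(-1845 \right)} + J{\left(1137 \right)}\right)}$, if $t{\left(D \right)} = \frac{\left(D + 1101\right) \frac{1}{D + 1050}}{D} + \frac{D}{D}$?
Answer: $\frac{488925}{258803574052} \approx 1.8892 \cdot 10^{-6}$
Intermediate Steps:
$t{\left(D \right)} = 1 + \frac{1101 + D}{D \left(1050 + D\right)}$ ($t{\left(D \right)} = \frac{\left(1101 + D\right) \frac{1}{1050 + D}}{D} + 1 = \frac{\frac{1}{1050 + D} \left(1101 + D\right)}{D} + 1 = \frac{1101 + D}{D \left(1050 + D\right)} + 1 = 1 + \frac{1101 + D}{D \left(1050 + D\right)}$)
$J{\left(G \right)} = \frac{160 G}{159}$ ($J{\left(G \right)} = G \frac{1}{159} + G = \frac{G}{159} + G = \frac{160 G}{159}$)
$\frac{1}{530475 - \left(- t{\left(-1845 \right)} + J{\left(1137 \right)}\right)} = \frac{1}{530475 - \left(\frac{60640}{53} - \frac{1101 + \left(-1845\right)^{2} + 1051 \left(-1845\right)}{\left(-1845\right) \left(1050 - 1845\right)}\right)} = \frac{1}{530475 - \left(\frac{60640}{53} + \frac{1101 + 3404025 - 1939095}{1845 \left(-795\right)}\right)} = \frac{1}{530475 - \left(\frac{60640}{53} - \frac{488677}{488925}\right)} = \frac{1}{530475 + \left(\frac{488677}{488925} - \frac{60640}{53}\right)} = \frac{1}{530475 - \frac{558915323}{488925}} = \frac{1}{\frac{258803574052}{488925}} = \frac{488925}{258803574052}$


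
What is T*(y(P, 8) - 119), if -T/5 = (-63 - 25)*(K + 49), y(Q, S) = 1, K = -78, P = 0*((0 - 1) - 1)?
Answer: 1505680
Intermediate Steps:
P = 0 (P = 0*(-1 - 1) = 0*(-2) = 0)
T = -12760 (T = -5*(-63 - 25)*(-78 + 49) = -(-440)*(-29) = -5*2552 = -12760)
T*(y(P, 8) - 119) = -12760*(1 - 119) = -12760*(-118) = 1505680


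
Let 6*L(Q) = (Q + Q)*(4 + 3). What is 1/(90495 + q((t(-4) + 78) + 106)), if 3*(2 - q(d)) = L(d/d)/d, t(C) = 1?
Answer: 1665/150677498 ≈ 1.1050e-5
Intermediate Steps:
L(Q) = 7*Q/3 (L(Q) = ((Q + Q)*(4 + 3))/6 = ((2*Q)*7)/6 = (14*Q)/6 = 7*Q/3)
q(d) = 2 - 7/(9*d) (q(d) = 2 - 7*(d/d)/3/(3*d) = 2 - (7/3)*1/(3*d) = 2 - 7/(9*d))
1/(90495 + q((t(-4) + 78) + 106)) = 1/(90495 + (2 - 7/(9*((1 + 78) + 106)))) = 1/(90495 + (2 - 7/(9*(79 + 106)))) = 1/(90495 + (2 - 7/9/185)) = 1/(90495 + (2 - 7/9*1/185)) = 1/(90495 + (2 - 7/1665)) = 1/(90495 + 3323/1665) = 1/(150677498/1665) = 1665/150677498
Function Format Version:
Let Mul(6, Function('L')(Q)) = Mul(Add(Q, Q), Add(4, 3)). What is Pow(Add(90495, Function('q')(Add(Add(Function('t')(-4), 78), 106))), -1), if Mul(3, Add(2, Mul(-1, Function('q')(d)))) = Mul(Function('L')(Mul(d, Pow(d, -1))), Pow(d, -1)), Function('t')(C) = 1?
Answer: Rational(1665, 150677498) ≈ 1.1050e-5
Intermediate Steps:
Function('L')(Q) = Mul(Rational(7, 3), Q) (Function('L')(Q) = Mul(Rational(1, 6), Mul(Add(Q, Q), Add(4, 3))) = Mul(Rational(1, 6), Mul(Mul(2, Q), 7)) = Mul(Rational(1, 6), Mul(14, Q)) = Mul(Rational(7, 3), Q))
Function('q')(d) = Add(2, Mul(Rational(-7, 9), Pow(d, -1))) (Function('q')(d) = Add(2, Mul(Rational(-1, 3), Mul(Mul(Rational(7, 3), Mul(d, Pow(d, -1))), Pow(d, -1)))) = Add(2, Mul(Rational(-1, 3), Mul(Mul(Rational(7, 3), 1), Pow(d, -1)))) = Add(2, Mul(Rational(-1, 3), Mul(Rational(7, 3), Pow(d, -1)))) = Add(2, Mul(Rational(-7, 9), Pow(d, -1))))
Pow(Add(90495, Function('q')(Add(Add(Function('t')(-4), 78), 106))), -1) = Pow(Add(90495, Add(2, Mul(Rational(-7, 9), Pow(Add(Add(1, 78), 106), -1)))), -1) = Pow(Add(90495, Add(2, Mul(Rational(-7, 9), Pow(Add(79, 106), -1)))), -1) = Pow(Add(90495, Add(2, Mul(Rational(-7, 9), Pow(185, -1)))), -1) = Pow(Add(90495, Add(2, Mul(Rational(-7, 9), Rational(1, 185)))), -1) = Pow(Add(90495, Add(2, Rational(-7, 1665))), -1) = Pow(Add(90495, Rational(3323, 1665)), -1) = Pow(Rational(150677498, 1665), -1) = Rational(1665, 150677498)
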